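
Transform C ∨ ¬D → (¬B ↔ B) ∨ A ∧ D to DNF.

¬C ∧ D ∨ A ∧ D

C ∨ ¬D → (¬B ↔ B) ∨ A ∧ D
= ¬(C ∨ ¬D) ∨ (¬B ↔ B) ∨ A ∧ D   [eliminate →]
= ¬(C ∨ ¬D) ∨ (¬B → B) ∧ (B → ¬B) ∨ A ∧ D   [eliminate ↔]
= ¬(C ∨ ¬D) ∨ (¬¬B ∨ B) ∧ (B → ¬B) ∨ A ∧ D   [eliminate →]
= ¬(C ∨ ¬D) ∨ (¬¬B ∨ B) ∧ (¬B ∨ ¬B) ∨ A ∧ D   [eliminate →]
= ¬C ∧ ¬¬D ∨ (¬¬B ∨ B) ∧ (¬B ∨ ¬B) ∨ A ∧ D   [De Morgan]
= ¬C ∧ D ∨ (¬¬B ∨ B) ∧ (¬B ∨ ¬B) ∨ A ∧ D   [double negation]
= ¬C ∧ D ∨ (B ∨ B) ∧ (¬B ∨ ¬B) ∨ A ∧ D   [double negation]
= ¬C ∧ D ∨ B ∧ ¬B ∨ B ∧ ¬B ∨ B ∧ ¬B ∨ B ∧ ¬B ∨ A ∧ D   [distribute ∧ over ∨]
= ¬C ∧ D ∨ A ∧ D   [simplify]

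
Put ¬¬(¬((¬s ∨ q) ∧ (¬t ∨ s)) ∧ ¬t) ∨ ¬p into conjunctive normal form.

¬¬(¬((¬s ∨ q) ∧ (¬t ∨ s)) ∧ ¬t) ∨ ¬p
≡ (¬((¬s ∨ q) ∧ (¬t ∨ s)) ∧ ¬t) ∨ ¬p   — double negation
≡ ((¬(¬s ∨ q) ∨ ¬(¬t ∨ s)) ∧ ¬t) ∨ ¬p   — De Morgan
≡ (((¬¬s ∧ ¬q) ∨ ¬(¬t ∨ s)) ∧ ¬t) ∨ ¬p   — De Morgan
≡ (((s ∧ ¬q) ∨ ¬(¬t ∨ s)) ∧ ¬t) ∨ ¬p   — double negation
≡ (((s ∧ ¬q) ∨ (¬¬t ∧ ¬s)) ∧ ¬t) ∨ ¬p   — De Morgan
≡ (((s ∧ ¬q) ∨ (t ∧ ¬s)) ∧ ¬t) ∨ ¬p   — double negation
≡ (s ∨ t ∨ ¬p) ∧ (s ∨ ¬s ∨ ¬p) ∧ (¬q ∨ t ∨ ¬p) ∧ (¬q ∨ ¬s ∨ ¬p) ∧ (¬t ∨ ¬p)   — distribute ∨ over ∧
≡ (s ∨ t ∨ ¬p) ∧ (¬q ∨ t ∨ ¬p) ∧ (¬q ∨ ¬s ∨ ¬p) ∧ (¬t ∨ ¬p)   — simplify

(s ∨ t ∨ ¬p) ∧ (¬q ∨ t ∨ ¬p) ∧ (¬q ∨ ¬s ∨ ¬p) ∧ (¬t ∨ ¬p)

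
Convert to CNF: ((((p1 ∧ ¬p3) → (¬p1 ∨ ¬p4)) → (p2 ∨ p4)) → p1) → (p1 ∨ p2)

((((p1 ∧ ¬p3) → (¬p1 ∨ ¬p4)) → (p2 ∨ p4)) → p1) → (p1 ∨ p2)
= ¬((((p1 ∧ ¬p3) → (¬p1 ∨ ¬p4)) → (p2 ∨ p4)) → p1) ∨ p1 ∨ p2   [eliminate →]
= ¬(¬(((p1 ∧ ¬p3) → (¬p1 ∨ ¬p4)) → (p2 ∨ p4)) ∨ p1) ∨ p1 ∨ p2   [eliminate →]
= ¬(¬(¬((p1 ∧ ¬p3) → (¬p1 ∨ ¬p4)) ∨ p2 ∨ p4) ∨ p1) ∨ p1 ∨ p2   [eliminate →]
= ¬(¬(¬(¬(p1 ∧ ¬p3) ∨ ¬p1 ∨ ¬p4) ∨ p2 ∨ p4) ∨ p1) ∨ p1 ∨ p2   [eliminate →]
= (¬¬(¬(¬(p1 ∧ ¬p3) ∨ ¬p1 ∨ ¬p4) ∨ p2 ∨ p4) ∧ ¬p1) ∨ p1 ∨ p2   [De Morgan]
= ((¬(¬(p1 ∧ ¬p3) ∨ ¬p1 ∨ ¬p4) ∨ p2 ∨ p4) ∧ ¬p1) ∨ p1 ∨ p2   [double negation]
= (((¬¬(p1 ∧ ¬p3) ∧ ¬¬p1 ∧ ¬¬p4) ∨ p2 ∨ p4) ∧ ¬p1) ∨ p1 ∨ p2   [De Morgan]
= (((p1 ∧ ¬p3 ∧ ¬¬p1 ∧ ¬¬p4) ∨ p2 ∨ p4) ∧ ¬p1) ∨ p1 ∨ p2   [double negation]
= (((p1 ∧ ¬p3 ∧ p1 ∧ ¬¬p4) ∨ p2 ∨ p4) ∧ ¬p1) ∨ p1 ∨ p2   [double negation]
= (((p1 ∧ ¬p3 ∧ p1 ∧ p4) ∨ p2 ∨ p4) ∧ ¬p1) ∨ p1 ∨ p2   [double negation]
= (p1 ∨ p2 ∨ p4 ∨ p1 ∨ p2) ∧ (¬p3 ∨ p2 ∨ p4 ∨ p1 ∨ p2) ∧ (p1 ∨ p2 ∨ p4 ∨ p1 ∨ p2) ∧ (p4 ∨ p2 ∨ p4 ∨ p1 ∨ p2) ∧ (¬p1 ∨ p1 ∨ p2)   [distribute ∨ over ∧]
= p1 ∨ p2 ∨ p4   [simplify]

p1 ∨ p2 ∨ p4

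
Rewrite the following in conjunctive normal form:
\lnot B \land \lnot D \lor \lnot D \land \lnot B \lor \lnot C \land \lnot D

\lnot B \land \lnot D \lor \lnot D \land \lnot B \lor \lnot C \land \lnot D
≡ (\lnot B \lor \lnot D \lor \lnot C) \land (\lnot B \lor \lnot D \lor \lnot D) \land (\lnot B \lor \lnot B \lor \lnot C) \land (\lnot B \lor \lnot B \lor \lnot D) \land (\lnot D \lor \lnot D \lor \lnot C) \land (\lnot D \lor \lnot D \lor \lnot D) \land (\lnot D \lor \lnot B \lor \lnot C) \land (\lnot D \lor \lnot B \lor \lnot D)   [distribute \lor over \land]
≡ (\lnot B \lor \lnot C) \land \lnot D   [simplify]

(\lnot B \lor \lnot C) \land \lnot D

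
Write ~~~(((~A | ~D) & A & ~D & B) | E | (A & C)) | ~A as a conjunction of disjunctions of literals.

(D | ~A | ~B) & (~E | ~A) & (~A | ~C)

~~~(((~A | ~D) & A & ~D & B) | E | (A & C)) | ~A
⇔ ~(((~A | ~D) & A & ~D & B) | E | (A & C)) | ~A   (double negation)
⇔ (~((~A | ~D) & A & ~D & B) & ~E & ~(A & C)) | ~A   (De Morgan)
⇔ ((~(~A | ~D) | ~A | ~~D | ~B) & ~E & ~(A & C)) | ~A   (De Morgan)
⇔ (((~~A & ~~D) | ~A | ~~D | ~B) & ~E & ~(A & C)) | ~A   (De Morgan)
⇔ (((A & ~~D) | ~A | ~~D | ~B) & ~E & ~(A & C)) | ~A   (double negation)
⇔ (((A & D) | ~A | ~~D | ~B) & ~E & ~(A & C)) | ~A   (double negation)
⇔ (((A & D) | ~A | D | ~B) & ~E & ~(A & C)) | ~A   (double negation)
⇔ (((A & D) | ~A | D | ~B) & ~E & (~A | ~C)) | ~A   (De Morgan)
⇔ (A | ~A | D | ~B | ~A) & (D | ~A | D | ~B | ~A) & (~E | ~A) & (~A | ~C | ~A)   (distribute | over &)
⇔ (D | ~A | ~B) & (~E | ~A) & (~A | ~C)   (simplify)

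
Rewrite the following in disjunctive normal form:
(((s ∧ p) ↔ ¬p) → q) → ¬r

(((s ∧ p) ↔ ¬p) → q) → ¬r
≡ ¬(((s ∧ p) ↔ ¬p) → q) ∨ ¬r   — eliminate →
≡ ¬(¬((s ∧ p) ↔ ¬p) ∨ q) ∨ ¬r   — eliminate →
≡ ¬(¬(((s ∧ p) → ¬p) ∧ (¬p → (s ∧ p))) ∨ q) ∨ ¬r   — eliminate ↔
≡ ¬(¬((¬(s ∧ p) ∨ ¬p) ∧ (¬p → (s ∧ p))) ∨ q) ∨ ¬r   — eliminate →
≡ ¬(¬((¬(s ∧ p) ∨ ¬p) ∧ (¬¬p ∨ (s ∧ p))) ∨ q) ∨ ¬r   — eliminate →
≡ (¬¬((¬(s ∧ p) ∨ ¬p) ∧ (¬¬p ∨ (s ∧ p))) ∧ ¬q) ∨ ¬r   — De Morgan
≡ ((¬(s ∧ p) ∨ ¬p) ∧ (¬¬p ∨ (s ∧ p)) ∧ ¬q) ∨ ¬r   — double negation
≡ ((¬s ∨ ¬p ∨ ¬p) ∧ (¬¬p ∨ (s ∧ p)) ∧ ¬q) ∨ ¬r   — De Morgan
≡ ((¬s ∨ ¬p ∨ ¬p) ∧ (p ∨ (s ∧ p)) ∧ ¬q) ∨ ¬r   — double negation
≡ (¬s ∧ p ∧ ¬q) ∨ (¬s ∧ s ∧ p ∧ ¬q) ∨ (¬p ∧ p ∧ ¬q) ∨ (¬p ∧ s ∧ p ∧ ¬q) ∨ (¬p ∧ p ∧ ¬q) ∨ (¬p ∧ s ∧ p ∧ ¬q) ∨ ¬r   — distribute ∧ over ∨
≡ (¬s ∧ p ∧ ¬q) ∨ ¬r   — simplify

(¬s ∧ p ∧ ¬q) ∨ ¬r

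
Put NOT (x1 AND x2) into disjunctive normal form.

NOT (x1 AND x2)
= NOT x1 OR NOT x2   (De Morgan)

NOT x1 OR NOT x2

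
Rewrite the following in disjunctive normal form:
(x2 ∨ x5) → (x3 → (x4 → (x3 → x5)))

(¬x2 ∧ ¬x5) ∨ ¬x3 ∨ ¬x4 ∨ x5

(x2 ∨ x5) → (x3 → (x4 → (x3 → x5)))
≡ ¬(x2 ∨ x5) ∨ (x3 → (x4 → (x3 → x5)))   [eliminate →]
≡ ¬(x2 ∨ x5) ∨ ¬x3 ∨ (x4 → (x3 → x5))   [eliminate →]
≡ ¬(x2 ∨ x5) ∨ ¬x3 ∨ ¬x4 ∨ (x3 → x5)   [eliminate →]
≡ ¬(x2 ∨ x5) ∨ ¬x3 ∨ ¬x4 ∨ ¬x3 ∨ x5   [eliminate →]
≡ (¬x2 ∧ ¬x5) ∨ ¬x3 ∨ ¬x4 ∨ ¬x3 ∨ x5   [De Morgan]
≡ (¬x2 ∧ ¬x5) ∨ ¬x3 ∨ ¬x4 ∨ x5   [simplify]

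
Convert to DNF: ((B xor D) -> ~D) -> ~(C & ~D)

~C | D

((B xor D) -> ~D) -> ~(C & ~D)
⇔ ~((B xor D) -> ~D) | ~(C & ~D)   [eliminate ->]
⇔ ~(~(B xor D) | ~D) | ~(C & ~D)   [eliminate ->]
⇔ ~(~((B & ~D) | (~B & D)) | ~D) | ~(C & ~D)   [expand xor]
⇔ (~~((B & ~D) | (~B & D)) & ~~D) | ~(C & ~D)   [De Morgan]
⇔ (((B & ~D) | (~B & D)) & ~~D) | ~(C & ~D)   [double negation]
⇔ (((B & ~D) | (~B & D)) & D) | ~(C & ~D)   [double negation]
⇔ (((B & ~D) | (~B & D)) & D) | ~C | ~~D   [De Morgan]
⇔ (((B & ~D) | (~B & D)) & D) | ~C | D   [double negation]
⇔ (B & ~D & D) | (~B & D & D) | ~C | D   [distribute & over |]
⇔ ~C | D   [simplify]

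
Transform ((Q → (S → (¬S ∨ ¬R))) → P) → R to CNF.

((Q → (S → (¬S ∨ ¬R))) → P) → R
⇔ ¬((Q → (S → (¬S ∨ ¬R))) → P) ∨ R   [eliminate →]
⇔ ¬(¬(Q → (S → (¬S ∨ ¬R))) ∨ P) ∨ R   [eliminate →]
⇔ ¬(¬(¬Q ∨ (S → (¬S ∨ ¬R))) ∨ P) ∨ R   [eliminate →]
⇔ ¬(¬(¬Q ∨ ¬S ∨ ¬S ∨ ¬R) ∨ P) ∨ R   [eliminate →]
⇔ (¬¬(¬Q ∨ ¬S ∨ ¬S ∨ ¬R) ∧ ¬P) ∨ R   [De Morgan]
⇔ ((¬Q ∨ ¬S ∨ ¬S ∨ ¬R) ∧ ¬P) ∨ R   [double negation]
⇔ (¬Q ∨ ¬S ∨ ¬S ∨ ¬R ∨ R) ∧ (¬P ∨ R)   [distribute ∨ over ∧]
⇔ ¬P ∨ R   [simplify]

¬P ∨ R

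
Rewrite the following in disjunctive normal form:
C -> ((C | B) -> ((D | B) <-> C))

~C | (C & D) | (C & B)

C -> ((C | B) -> ((D | B) <-> C))
= ~C | ((C | B) -> ((D | B) <-> C))   [eliminate ->]
= ~C | ~(C | B) | ((D | B) <-> C)   [eliminate ->]
= ~C | ~(C | B) | (((D | B) -> C) & (C -> (D | B)))   [eliminate <->]
= ~C | ~(C | B) | ((~(D | B) | C) & (C -> (D | B)))   [eliminate ->]
= ~C | ~(C | B) | ((~(D | B) | C) & (~C | D | B))   [eliminate ->]
= ~C | (~C & ~B) | ((~(D | B) | C) & (~C | D | B))   [De Morgan]
= ~C | (~C & ~B) | (((~D & ~B) | C) & (~C | D | B))   [De Morgan]
= ~C | (~C & ~B) | (~D & ~B & ~C) | (~D & ~B & D) | (~D & ~B & B) | (C & ~C) | (C & D) | (C & B)   [distribute & over |]
= ~C | (C & D) | (C & B)   [simplify]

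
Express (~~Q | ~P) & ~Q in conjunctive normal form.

(Q | ~P) & ~Q

(~~Q | ~P) & ~Q
= (Q | ~P) & ~Q   (double negation)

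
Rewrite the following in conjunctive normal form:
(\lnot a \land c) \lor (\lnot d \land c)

(\lnot a \land c) \lor (\lnot d \land c)
≡ (\lnot a \lor \lnot d) \land (\lnot a \lor c) \land (c \lor \lnot d) \land (c \lor c)   (distribute \lor over \land)
≡ (\lnot a \lor \lnot d) \land c   (simplify)

(\lnot a \lor \lnot d) \land c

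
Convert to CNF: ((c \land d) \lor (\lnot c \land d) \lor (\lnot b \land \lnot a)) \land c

((c \land d) \lor (\lnot c \land d) \lor (\lnot b \land \lnot a)) \land c
≡ (c \lor \lnot c \lor \lnot b) \land (c \lor \lnot c \lor \lnot a) \land (c \lor d \lor \lnot b) \land (c \lor d \lor \lnot a) \land (d \lor \lnot c \lor \lnot b) \land (d \lor \lnot c \lor \lnot a) \land (d \lor d \lor \lnot b) \land (d \lor d \lor \lnot a) \land c   — distribute \lor over \land
≡ (d \lor \lnot b) \land (d \lor \lnot a) \land c   — simplify

(d \lor \lnot b) \land (d \lor \lnot a) \land c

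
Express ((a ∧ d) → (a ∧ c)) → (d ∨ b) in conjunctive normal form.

((a ∧ d) → (a ∧ c)) → (d ∨ b)
⇔ ¬((a ∧ d) → (a ∧ c)) ∨ d ∨ b
⇔ ¬(¬(a ∧ d) ∨ (a ∧ c)) ∨ d ∨ b
⇔ (¬¬(a ∧ d) ∧ ¬(a ∧ c)) ∨ d ∨ b
⇔ (a ∧ d ∧ ¬(a ∧ c)) ∨ d ∨ b
⇔ (a ∧ d ∧ (¬a ∨ ¬c)) ∨ d ∨ b
⇔ (a ∨ d ∨ b) ∧ (d ∨ d ∨ b) ∧ (¬a ∨ ¬c ∨ d ∨ b)
⇔ d ∨ b

d ∨ b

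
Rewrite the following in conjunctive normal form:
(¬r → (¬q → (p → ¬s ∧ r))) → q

(¬r ∨ q) ∧ (p ∨ q)

(¬r → (¬q → (p → ¬s ∧ r))) → q
= ¬(¬r → (¬q → (p → ¬s ∧ r))) ∨ q   [eliminate →]
= ¬(¬¬r ∨ (¬q → (p → ¬s ∧ r))) ∨ q   [eliminate →]
= ¬(¬¬r ∨ ¬¬q ∨ (p → ¬s ∧ r)) ∨ q   [eliminate →]
= ¬(¬¬r ∨ ¬¬q ∨ ¬p ∨ ¬s ∧ r) ∨ q   [eliminate →]
= ¬¬¬r ∧ ¬¬¬q ∧ ¬¬p ∧ ¬(¬s ∧ r) ∨ q   [De Morgan]
= ¬r ∧ ¬¬¬q ∧ ¬¬p ∧ ¬(¬s ∧ r) ∨ q   [double negation]
= ¬r ∧ ¬q ∧ ¬¬p ∧ ¬(¬s ∧ r) ∨ q   [double negation]
= ¬r ∧ ¬q ∧ p ∧ ¬(¬s ∧ r) ∨ q   [double negation]
= ¬r ∧ ¬q ∧ p ∧ (¬¬s ∨ ¬r) ∨ q   [De Morgan]
= ¬r ∧ ¬q ∧ p ∧ (s ∨ ¬r) ∨ q   [double negation]
= (¬r ∨ q) ∧ (¬q ∨ q) ∧ (p ∨ q) ∧ (s ∨ ¬r ∨ q)   [distribute ∨ over ∧]
= (¬r ∨ q) ∧ (p ∨ q)   [simplify]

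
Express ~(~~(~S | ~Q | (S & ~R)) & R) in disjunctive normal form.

~(~~(~S | ~Q | (S & ~R)) & R)
≡ ~~~(~S | ~Q | (S & ~R)) | ~R   — De Morgan
≡ ~(~S | ~Q | (S & ~R)) | ~R   — double negation
≡ (~~S & ~~Q & ~(S & ~R)) | ~R   — De Morgan
≡ (S & ~~Q & ~(S & ~R)) | ~R   — double negation
≡ (S & Q & ~(S & ~R)) | ~R   — double negation
≡ (S & Q & (~S | ~~R)) | ~R   — De Morgan
≡ (S & Q & (~S | R)) | ~R   — double negation
≡ (S & Q & ~S) | (S & Q & R) | ~R   — distribute & over |
≡ (S & Q & R) | ~R   — simplify

(S & Q & R) | ~R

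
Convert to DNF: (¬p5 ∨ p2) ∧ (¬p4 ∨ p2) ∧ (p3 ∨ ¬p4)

(¬p5 ∧ ¬p4) ∨ (p2 ∧ ¬p4) ∨ (p2 ∧ p3)

(¬p5 ∨ p2) ∧ (¬p4 ∨ p2) ∧ (p3 ∨ ¬p4)
≡ (¬p5 ∧ ¬p4 ∧ p3) ∨ (¬p5 ∧ ¬p4 ∧ ¬p4) ∨ (¬p5 ∧ p2 ∧ p3) ∨ (¬p5 ∧ p2 ∧ ¬p4) ∨ (p2 ∧ ¬p4 ∧ p3) ∨ (p2 ∧ ¬p4 ∧ ¬p4) ∨ (p2 ∧ p2 ∧ p3) ∨ (p2 ∧ p2 ∧ ¬p4)   — distribute ∧ over ∨
≡ (¬p5 ∧ ¬p4) ∨ (p2 ∧ ¬p4) ∨ (p2 ∧ p3)   — simplify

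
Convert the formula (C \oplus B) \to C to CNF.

\lnot B \lor C

(C \oplus B) \to C
≡ \lnot (C \oplus B) \lor C   [eliminate \to]
≡ \lnot ((C \lor B) \land \lnot (C \land B)) \lor C   [expand \oplus]
≡ \lnot (C \lor B) \lor \lnot \lnot (C \land B) \lor C   [De Morgan]
≡ (\lnot C \land \lnot B) \lor \lnot \lnot (C \land B) \lor C   [De Morgan]
≡ (\lnot C \land \lnot B) \lor (C \land B) \lor C   [double negation]
≡ (\lnot C \lor C \lor C) \land (\lnot C \lor B \lor C) \land (\lnot B \lor C \lor C) \land (\lnot B \lor B \lor C)   [distribute \lor over \land]
≡ \lnot B \lor C   [simplify]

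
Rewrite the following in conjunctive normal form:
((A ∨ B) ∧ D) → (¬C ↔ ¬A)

((A ∨ B) ∧ D) → (¬C ↔ ¬A)
≡ ¬((A ∨ B) ∧ D) ∨ (¬C ↔ ¬A)   [eliminate →]
≡ ¬((A ∨ B) ∧ D) ∨ ((¬C → ¬A) ∧ (¬A → ¬C))   [eliminate ↔]
≡ ¬((A ∨ B) ∧ D) ∨ ((¬¬C ∨ ¬A) ∧ (¬A → ¬C))   [eliminate →]
≡ ¬((A ∨ B) ∧ D) ∨ ((¬¬C ∨ ¬A) ∧ (¬¬A ∨ ¬C))   [eliminate →]
≡ ¬(A ∨ B) ∨ ¬D ∨ ((¬¬C ∨ ¬A) ∧ (¬¬A ∨ ¬C))   [De Morgan]
≡ (¬A ∧ ¬B) ∨ ¬D ∨ ((¬¬C ∨ ¬A) ∧ (¬¬A ∨ ¬C))   [De Morgan]
≡ (¬A ∧ ¬B) ∨ ¬D ∨ ((C ∨ ¬A) ∧ (¬¬A ∨ ¬C))   [double negation]
≡ (¬A ∧ ¬B) ∨ ¬D ∨ ((C ∨ ¬A) ∧ (A ∨ ¬C))   [double negation]
≡ (¬A ∨ ¬D ∨ C ∨ ¬A) ∧ (¬A ∨ ¬D ∨ A ∨ ¬C) ∧ (¬B ∨ ¬D ∨ C ∨ ¬A) ∧ (¬B ∨ ¬D ∨ A ∨ ¬C)   [distribute ∨ over ∧]
≡ (¬A ∨ ¬D ∨ C) ∧ (¬B ∨ ¬D ∨ A ∨ ¬C)   [simplify]

(¬A ∨ ¬D ∨ C) ∧ (¬B ∨ ¬D ∨ A ∨ ¬C)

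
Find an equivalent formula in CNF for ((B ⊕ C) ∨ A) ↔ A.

(¬B ∨ C ∨ A) ∧ (¬C ∨ B ∨ A)

((B ⊕ C) ∨ A) ↔ A
⇔ (((B ⊕ C) ∨ A) → A) ∧ (A → ((B ⊕ C) ∨ A))   (eliminate ↔)
⇔ (¬((B ⊕ C) ∨ A) ∨ A) ∧ (A → ((B ⊕ C) ∨ A))   (eliminate →)
⇔ (¬(((B ∨ C) ∧ ¬(B ∧ C)) ∨ A) ∨ A) ∧ (A → ((B ⊕ C) ∨ A))   (expand ⊕)
⇔ (¬(((B ∨ C) ∧ ¬(B ∧ C)) ∨ A) ∨ A) ∧ (¬A ∨ (B ⊕ C) ∨ A)   (eliminate →)
⇔ (¬(((B ∨ C) ∧ ¬(B ∧ C)) ∨ A) ∨ A) ∧ (¬A ∨ ((B ∨ C) ∧ ¬(B ∧ C)) ∨ A)   (expand ⊕)
⇔ ((¬((B ∨ C) ∧ ¬(B ∧ C)) ∧ ¬A) ∨ A) ∧ (¬A ∨ ((B ∨ C) ∧ ¬(B ∧ C)) ∨ A)   (De Morgan)
⇔ (((¬(B ∨ C) ∨ ¬¬(B ∧ C)) ∧ ¬A) ∨ A) ∧ (¬A ∨ ((B ∨ C) ∧ ¬(B ∧ C)) ∨ A)   (De Morgan)
⇔ ((((¬B ∧ ¬C) ∨ ¬¬(B ∧ C)) ∧ ¬A) ∨ A) ∧ (¬A ∨ ((B ∨ C) ∧ ¬(B ∧ C)) ∨ A)   (De Morgan)
⇔ ((((¬B ∧ ¬C) ∨ (B ∧ C)) ∧ ¬A) ∨ A) ∧ (¬A ∨ ((B ∨ C) ∧ ¬(B ∧ C)) ∨ A)   (double negation)
⇔ ((((¬B ∧ ¬C) ∨ (B ∧ C)) ∧ ¬A) ∨ A) ∧ (¬A ∨ ((B ∨ C) ∧ (¬B ∨ ¬C)) ∨ A)   (De Morgan)
⇔ (¬B ∨ B ∨ A) ∧ (¬B ∨ C ∨ A) ∧ (¬C ∨ B ∨ A) ∧ (¬C ∨ C ∨ A) ∧ (¬A ∨ A) ∧ (¬A ∨ B ∨ C ∨ A) ∧ (¬A ∨ ¬B ∨ ¬C ∨ A)   (distribute ∨ over ∧)
⇔ (¬B ∨ C ∨ A) ∧ (¬C ∨ B ∨ A)   (simplify)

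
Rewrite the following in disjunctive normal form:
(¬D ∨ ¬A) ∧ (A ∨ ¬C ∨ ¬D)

¬D ∨ (¬A ∧ ¬C)

(¬D ∨ ¬A) ∧ (A ∨ ¬C ∨ ¬D)
≡ (¬D ∧ A) ∨ (¬D ∧ ¬C) ∨ (¬D ∧ ¬D) ∨ (¬A ∧ A) ∨ (¬A ∧ ¬C) ∨ (¬A ∧ ¬D)   [distribute ∧ over ∨]
≡ ¬D ∨ (¬A ∧ ¬C)   [simplify]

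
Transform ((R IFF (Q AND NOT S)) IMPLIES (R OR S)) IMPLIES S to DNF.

((R IFF (Q AND NOT S)) IMPLIES (R OR S)) IMPLIES S
= NOT ((R IFF (Q AND NOT S)) IMPLIES (R OR S)) OR S
= NOT (NOT (R IFF (Q AND NOT S)) OR R OR S) OR S
= NOT (NOT ((R IMPLIES (Q AND NOT S)) AND ((Q AND NOT S) IMPLIES R)) OR R OR S) OR S
= NOT (NOT ((NOT R OR (Q AND NOT S)) AND ((Q AND NOT S) IMPLIES R)) OR R OR S) OR S
= NOT (NOT ((NOT R OR (Q AND NOT S)) AND (NOT (Q AND NOT S) OR R)) OR R OR S) OR S
= (NOT NOT ((NOT R OR (Q AND NOT S)) AND (NOT (Q AND NOT S) OR R)) AND NOT R AND NOT S) OR S
= ((NOT R OR (Q AND NOT S)) AND (NOT (Q AND NOT S) OR R) AND NOT R AND NOT S) OR S
= ((NOT R OR (Q AND NOT S)) AND (NOT Q OR NOT NOT S OR R) AND NOT R AND NOT S) OR S
= ((NOT R OR (Q AND NOT S)) AND (NOT Q OR S OR R) AND NOT R AND NOT S) OR S
= (NOT R AND NOT Q AND NOT R AND NOT S) OR (NOT R AND S AND NOT R AND NOT S) OR (NOT R AND R AND NOT R AND NOT S) OR (Q AND NOT S AND NOT Q AND NOT R AND NOT S) OR (Q AND NOT S AND S AND NOT R AND NOT S) OR (Q AND NOT S AND R AND NOT R AND NOT S) OR S
= (NOT R AND NOT Q AND NOT S) OR S

(NOT R AND NOT Q AND NOT S) OR S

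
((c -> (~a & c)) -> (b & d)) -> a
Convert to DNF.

(~c & ~b) | (~c & ~d) | (~a & c & ~b) | (~a & c & ~d) | a

((c -> (~a & c)) -> (b & d)) -> a
≡ ~((c -> (~a & c)) -> (b & d)) | a   — eliminate ->
≡ ~(~(c -> (~a & c)) | (b & d)) | a   — eliminate ->
≡ ~(~(~c | (~a & c)) | (b & d)) | a   — eliminate ->
≡ (~~(~c | (~a & c)) & ~(b & d)) | a   — De Morgan
≡ ((~c | (~a & c)) & ~(b & d)) | a   — double negation
≡ ((~c | (~a & c)) & (~b | ~d)) | a   — De Morgan
≡ (~c & ~b) | (~c & ~d) | (~a & c & ~b) | (~a & c & ~d) | a   — distribute & over |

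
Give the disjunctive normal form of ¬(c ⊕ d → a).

¬(c ⊕ d → a)
⇔ ¬(¬(c ⊕ d) ∨ a)   [eliminate →]
⇔ ¬(¬(c ∧ ¬d ∨ ¬c ∧ d) ∨ a)   [expand ⊕]
⇔ ¬¬(c ∧ ¬d ∨ ¬c ∧ d) ∧ ¬a   [De Morgan]
⇔ (c ∧ ¬d ∨ ¬c ∧ d) ∧ ¬a   [double negation]
⇔ c ∧ ¬d ∧ ¬a ∨ ¬c ∧ d ∧ ¬a   [distribute ∧ over ∨]

c ∧ ¬d ∧ ¬a ∨ ¬c ∧ d ∧ ¬a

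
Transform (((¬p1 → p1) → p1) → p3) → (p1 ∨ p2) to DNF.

(((¬p1 → p1) → p1) → p3) → (p1 ∨ p2)
≡ ¬(((¬p1 → p1) → p1) → p3) ∨ p1 ∨ p2   (eliminate →)
≡ ¬(¬((¬p1 → p1) → p1) ∨ p3) ∨ p1 ∨ p2   (eliminate →)
≡ ¬(¬(¬(¬p1 → p1) ∨ p1) ∨ p3) ∨ p1 ∨ p2   (eliminate →)
≡ ¬(¬(¬(¬¬p1 ∨ p1) ∨ p1) ∨ p3) ∨ p1 ∨ p2   (eliminate →)
≡ (¬¬(¬(¬¬p1 ∨ p1) ∨ p1) ∧ ¬p3) ∨ p1 ∨ p2   (De Morgan)
≡ ((¬(¬¬p1 ∨ p1) ∨ p1) ∧ ¬p3) ∨ p1 ∨ p2   (double negation)
≡ (((¬¬¬p1 ∧ ¬p1) ∨ p1) ∧ ¬p3) ∨ p1 ∨ p2   (De Morgan)
≡ (((¬p1 ∧ ¬p1) ∨ p1) ∧ ¬p3) ∨ p1 ∨ p2   (double negation)
≡ (¬p1 ∧ ¬p1 ∧ ¬p3) ∨ (p1 ∧ ¬p3) ∨ p1 ∨ p2   (distribute ∧ over ∨)
≡ (¬p1 ∧ ¬p3) ∨ p1 ∨ p2   (simplify)

(¬p1 ∧ ¬p3) ∨ p1 ∨ p2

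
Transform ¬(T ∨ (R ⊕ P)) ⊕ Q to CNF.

¬(T ∨ (R ⊕ P)) ⊕ Q
≡ (¬(T ∨ (R ⊕ P)) ∨ Q) ∧ ¬(¬(T ∨ (R ⊕ P)) ∧ Q)   — expand ⊕
≡ (¬(T ∨ ((R ∨ P) ∧ ¬(R ∧ P))) ∨ Q) ∧ ¬(¬(T ∨ (R ⊕ P)) ∧ Q)   — expand ⊕
≡ (¬(T ∨ ((R ∨ P) ∧ ¬(R ∧ P))) ∨ Q) ∧ ¬(¬(T ∨ ((R ∨ P) ∧ ¬(R ∧ P))) ∧ Q)   — expand ⊕
≡ ((¬T ∧ ¬((R ∨ P) ∧ ¬(R ∧ P))) ∨ Q) ∧ ¬(¬(T ∨ ((R ∨ P) ∧ ¬(R ∧ P))) ∧ Q)   — De Morgan
≡ ((¬T ∧ (¬(R ∨ P) ∨ ¬¬(R ∧ P))) ∨ Q) ∧ ¬(¬(T ∨ ((R ∨ P) ∧ ¬(R ∧ P))) ∧ Q)   — De Morgan
≡ ((¬T ∧ ((¬R ∧ ¬P) ∨ ¬¬(R ∧ P))) ∨ Q) ∧ ¬(¬(T ∨ ((R ∨ P) ∧ ¬(R ∧ P))) ∧ Q)   — De Morgan
≡ ((¬T ∧ ((¬R ∧ ¬P) ∨ (R ∧ P))) ∨ Q) ∧ ¬(¬(T ∨ ((R ∨ P) ∧ ¬(R ∧ P))) ∧ Q)   — double negation
≡ ((¬T ∧ ((¬R ∧ ¬P) ∨ (R ∧ P))) ∨ Q) ∧ (¬¬(T ∨ ((R ∨ P) ∧ ¬(R ∧ P))) ∨ ¬Q)   — De Morgan
≡ ((¬T ∧ ((¬R ∧ ¬P) ∨ (R ∧ P))) ∨ Q) ∧ (T ∨ ((R ∨ P) ∧ ¬(R ∧ P)) ∨ ¬Q)   — double negation
≡ ((¬T ∧ ((¬R ∧ ¬P) ∨ (R ∧ P))) ∨ Q) ∧ (T ∨ ((R ∨ P) ∧ (¬R ∨ ¬P)) ∨ ¬Q)   — De Morgan
≡ (¬T ∨ Q) ∧ (¬R ∨ R ∨ Q) ∧ (¬R ∨ P ∨ Q) ∧ (¬P ∨ R ∨ Q) ∧ (¬P ∨ P ∨ Q) ∧ (T ∨ R ∨ P ∨ ¬Q) ∧ (T ∨ ¬R ∨ ¬P ∨ ¬Q)   — distribute ∨ over ∧
≡ (¬T ∨ Q) ∧ (¬R ∨ P ∨ Q) ∧ (¬P ∨ R ∨ Q) ∧ (T ∨ R ∨ P ∨ ¬Q) ∧ (T ∨ ¬R ∨ ¬P ∨ ¬Q)   — simplify

(¬T ∨ Q) ∧ (¬R ∨ P ∨ Q) ∧ (¬P ∨ R ∨ Q) ∧ (T ∨ R ∨ P ∨ ¬Q) ∧ (T ∨ ¬R ∨ ¬P ∨ ¬Q)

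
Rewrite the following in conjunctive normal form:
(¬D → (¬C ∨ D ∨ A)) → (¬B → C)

(¬D → (¬C ∨ D ∨ A)) → (¬B → C)
≡ ¬(¬D → (¬C ∨ D ∨ A)) ∨ (¬B → C)   [eliminate →]
≡ ¬(¬¬D ∨ ¬C ∨ D ∨ A) ∨ (¬B → C)   [eliminate →]
≡ ¬(¬¬D ∨ ¬C ∨ D ∨ A) ∨ ¬¬B ∨ C   [eliminate →]
≡ (¬¬¬D ∧ ¬¬C ∧ ¬D ∧ ¬A) ∨ ¬¬B ∨ C   [De Morgan]
≡ (¬D ∧ ¬¬C ∧ ¬D ∧ ¬A) ∨ ¬¬B ∨ C   [double negation]
≡ (¬D ∧ C ∧ ¬D ∧ ¬A) ∨ ¬¬B ∨ C   [double negation]
≡ (¬D ∧ C ∧ ¬D ∧ ¬A) ∨ B ∨ C   [double negation]
≡ (¬D ∨ B ∨ C) ∧ (C ∨ B ∨ C) ∧ (¬D ∨ B ∨ C) ∧ (¬A ∨ B ∨ C)   [distribute ∨ over ∧]
≡ C ∨ B   [simplify]

C ∨ B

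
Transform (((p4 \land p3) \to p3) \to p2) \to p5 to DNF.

(((p4 \land p3) \to p3) \to p2) \to p5
= \lnot (((p4 \land p3) \to p3) \to p2) \lor p5   — eliminate \to
= \lnot (\lnot ((p4 \land p3) \to p3) \lor p2) \lor p5   — eliminate \to
= \lnot (\lnot (\lnot (p4 \land p3) \lor p3) \lor p2) \lor p5   — eliminate \to
= (\lnot \lnot (\lnot (p4 \land p3) \lor p3) \land \lnot p2) \lor p5   — De Morgan
= ((\lnot (p4 \land p3) \lor p3) \land \lnot p2) \lor p5   — double negation
= ((\lnot p4 \lor \lnot p3 \lor p3) \land \lnot p2) \lor p5   — De Morgan
= (\lnot p4 \land \lnot p2) \lor (\lnot p3 \land \lnot p2) \lor (p3 \land \lnot p2) \lor p5   — distribute \land over \lor

(\lnot p4 \land \lnot p2) \lor (\lnot p3 \land \lnot p2) \lor (p3 \land \lnot p2) \lor p5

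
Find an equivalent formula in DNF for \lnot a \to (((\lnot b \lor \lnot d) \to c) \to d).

\lnot a \to (((\lnot b \lor \lnot d) \to c) \to d)
= \lnot \lnot a \lor (((\lnot b \lor \lnot d) \to c) \to d)   (eliminate \to)
= \lnot \lnot a \lor \lnot ((\lnot b \lor \lnot d) \to c) \lor d   (eliminate \to)
= \lnot \lnot a \lor \lnot (\lnot (\lnot b \lor \lnot d) \lor c) \lor d   (eliminate \to)
= a \lor \lnot (\lnot (\lnot b \lor \lnot d) \lor c) \lor d   (double negation)
= a \lor (\lnot \lnot (\lnot b \lor \lnot d) \land \lnot c) \lor d   (De Morgan)
= a \lor ((\lnot b \lor \lnot d) \land \lnot c) \lor d   (double negation)
= a \lor (\lnot b \land \lnot c) \lor (\lnot d \land \lnot c) \lor d   (distribute \land over \lor)

a \lor (\lnot b \land \lnot c) \lor (\lnot d \land \lnot c) \lor d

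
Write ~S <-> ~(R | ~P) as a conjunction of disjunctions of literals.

~S <-> ~(R | ~P)
= (~S -> ~(R | ~P)) & (~(R | ~P) -> ~S)
= (~~S | ~(R | ~P)) & (~(R | ~P) -> ~S)
= (~~S | ~(R | ~P)) & (~~(R | ~P) | ~S)
= (S | ~(R | ~P)) & (~~(R | ~P) | ~S)
= (S | (~R & ~~P)) & (~~(R | ~P) | ~S)
= (S | (~R & P)) & (~~(R | ~P) | ~S)
= (S | (~R & P)) & (R | ~P | ~S)
= (S | ~R) & (S | P) & (R | ~P | ~S)

(S | ~R) & (S | P) & (R | ~P | ~S)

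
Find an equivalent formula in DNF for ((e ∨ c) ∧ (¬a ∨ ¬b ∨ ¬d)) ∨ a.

(e ∧ ¬a) ∨ (e ∧ ¬b) ∨ (e ∧ ¬d) ∨ (c ∧ ¬a) ∨ (c ∧ ¬b) ∨ (c ∧ ¬d) ∨ a

((e ∨ c) ∧ (¬a ∨ ¬b ∨ ¬d)) ∨ a
= (e ∧ ¬a) ∨ (e ∧ ¬b) ∨ (e ∧ ¬d) ∨ (c ∧ ¬a) ∨ (c ∧ ¬b) ∨ (c ∧ ¬d) ∨ a   (distribute ∧ over ∨)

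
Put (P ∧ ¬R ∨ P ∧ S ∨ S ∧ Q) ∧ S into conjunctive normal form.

(P ∨ Q) ∧ S

(P ∧ ¬R ∨ P ∧ S ∨ S ∧ Q) ∧ S
≡ (P ∨ P ∨ S) ∧ (P ∨ P ∨ Q) ∧ (P ∨ S ∨ S) ∧ (P ∨ S ∨ Q) ∧ (¬R ∨ P ∨ S) ∧ (¬R ∨ P ∨ Q) ∧ (¬R ∨ S ∨ S) ∧ (¬R ∨ S ∨ Q) ∧ S
≡ (P ∨ Q) ∧ S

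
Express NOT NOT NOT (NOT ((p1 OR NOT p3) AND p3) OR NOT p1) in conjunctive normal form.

p3 AND p1

NOT NOT NOT (NOT ((p1 OR NOT p3) AND p3) OR NOT p1)
≡ NOT (NOT ((p1 OR NOT p3) AND p3) OR NOT p1)   [double negation]
≡ NOT NOT ((p1 OR NOT p3) AND p3) AND NOT NOT p1   [De Morgan]
≡ (p1 OR NOT p3) AND p3 AND NOT NOT p1   [double negation]
≡ (p1 OR NOT p3) AND p3 AND p1   [double negation]
≡ p3 AND p1   [simplify]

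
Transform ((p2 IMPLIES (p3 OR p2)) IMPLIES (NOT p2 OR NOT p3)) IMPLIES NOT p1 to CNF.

(p2 OR NOT p1) AND (p3 OR NOT p1)

((p2 IMPLIES (p3 OR p2)) IMPLIES (NOT p2 OR NOT p3)) IMPLIES NOT p1
≡ NOT ((p2 IMPLIES (p3 OR p2)) IMPLIES (NOT p2 OR NOT p3)) OR NOT p1   — eliminate IMPLIES
≡ NOT (NOT (p2 IMPLIES (p3 OR p2)) OR NOT p2 OR NOT p3) OR NOT p1   — eliminate IMPLIES
≡ NOT (NOT (NOT p2 OR p3 OR p2) OR NOT p2 OR NOT p3) OR NOT p1   — eliminate IMPLIES
≡ (NOT NOT (NOT p2 OR p3 OR p2) AND NOT NOT p2 AND NOT NOT p3) OR NOT p1   — De Morgan
≡ ((NOT p2 OR p3 OR p2) AND NOT NOT p2 AND NOT NOT p3) OR NOT p1   — double negation
≡ ((NOT p2 OR p3 OR p2) AND p2 AND NOT NOT p3) OR NOT p1   — double negation
≡ ((NOT p2 OR p3 OR p2) AND p2 AND p3) OR NOT p1   — double negation
≡ (NOT p2 OR p3 OR p2 OR NOT p1) AND (p2 OR NOT p1) AND (p3 OR NOT p1)   — distribute OR over AND
≡ (p2 OR NOT p1) AND (p3 OR NOT p1)   — simplify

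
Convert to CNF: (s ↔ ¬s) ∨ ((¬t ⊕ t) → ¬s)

(s ↔ ¬s) ∨ ((¬t ⊕ t) → ¬s)
≡ ((s → ¬s) ∧ (¬s → s)) ∨ ((¬t ⊕ t) → ¬s)   [eliminate ↔]
≡ ((¬s ∨ ¬s) ∧ (¬s → s)) ∨ ((¬t ⊕ t) → ¬s)   [eliminate →]
≡ ((¬s ∨ ¬s) ∧ (¬¬s ∨ s)) ∨ ((¬t ⊕ t) → ¬s)   [eliminate →]
≡ ((¬s ∨ ¬s) ∧ (¬¬s ∨ s)) ∨ ¬(¬t ⊕ t) ∨ ¬s   [eliminate →]
≡ ((¬s ∨ ¬s) ∧ (¬¬s ∨ s)) ∨ ¬((¬t ∨ t) ∧ ¬(¬t ∧ t)) ∨ ¬s   [expand ⊕]
≡ ((¬s ∨ ¬s) ∧ (s ∨ s)) ∨ ¬((¬t ∨ t) ∧ ¬(¬t ∧ t)) ∨ ¬s   [double negation]
≡ ((¬s ∨ ¬s) ∧ (s ∨ s)) ∨ ¬(¬t ∨ t) ∨ ¬¬(¬t ∧ t) ∨ ¬s   [De Morgan]
≡ ((¬s ∨ ¬s) ∧ (s ∨ s)) ∨ (¬¬t ∧ ¬t) ∨ ¬¬(¬t ∧ t) ∨ ¬s   [De Morgan]
≡ ((¬s ∨ ¬s) ∧ (s ∨ s)) ∨ (t ∧ ¬t) ∨ ¬¬(¬t ∧ t) ∨ ¬s   [double negation]
≡ ((¬s ∨ ¬s) ∧ (s ∨ s)) ∨ (t ∧ ¬t) ∨ (¬t ∧ t) ∨ ¬s   [double negation]
≡ (¬s ∨ ¬s ∨ t ∨ ¬t ∨ ¬s) ∧ (¬s ∨ ¬s ∨ t ∨ t ∨ ¬s) ∧ (¬s ∨ ¬s ∨ ¬t ∨ ¬t ∨ ¬s) ∧ (¬s ∨ ¬s ∨ ¬t ∨ t ∨ ¬s) ∧ (s ∨ s ∨ t ∨ ¬t ∨ ¬s) ∧ (s ∨ s ∨ t ∨ t ∨ ¬s) ∧ (s ∨ s ∨ ¬t ∨ ¬t ∨ ¬s) ∧ (s ∨ s ∨ ¬t ∨ t ∨ ¬s)   [distribute ∨ over ∧]
≡ (¬s ∨ t) ∧ (¬s ∨ ¬t)   [simplify]

(¬s ∨ t) ∧ (¬s ∨ ¬t)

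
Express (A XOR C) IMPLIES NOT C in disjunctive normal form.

(A XOR C) IMPLIES NOT C
≡ NOT (A XOR C) OR NOT C   [eliminate IMPLIES]
≡ NOT ((A AND NOT C) OR (NOT A AND C)) OR NOT C   [expand XOR]
≡ (NOT (A AND NOT C) AND NOT (NOT A AND C)) OR NOT C   [De Morgan]
≡ ((NOT A OR NOT NOT C) AND NOT (NOT A AND C)) OR NOT C   [De Morgan]
≡ ((NOT A OR C) AND NOT (NOT A AND C)) OR NOT C   [double negation]
≡ ((NOT A OR C) AND (NOT NOT A OR NOT C)) OR NOT C   [De Morgan]
≡ ((NOT A OR C) AND (A OR NOT C)) OR NOT C   [double negation]
≡ (NOT A AND A) OR (NOT A AND NOT C) OR (C AND A) OR (C AND NOT C) OR NOT C   [distribute AND over OR]
≡ (C AND A) OR NOT C   [simplify]

(C AND A) OR NOT C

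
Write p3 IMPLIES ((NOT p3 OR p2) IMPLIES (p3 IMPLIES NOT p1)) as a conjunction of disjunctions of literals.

p3 IMPLIES ((NOT p3 OR p2) IMPLIES (p3 IMPLIES NOT p1))
⇔ NOT p3 OR ((NOT p3 OR p2) IMPLIES (p3 IMPLIES NOT p1))   [eliminate IMPLIES]
⇔ NOT p3 OR NOT (NOT p3 OR p2) OR (p3 IMPLIES NOT p1)   [eliminate IMPLIES]
⇔ NOT p3 OR NOT (NOT p3 OR p2) OR NOT p3 OR NOT p1   [eliminate IMPLIES]
⇔ NOT p3 OR (NOT NOT p3 AND NOT p2) OR NOT p3 OR NOT p1   [De Morgan]
⇔ NOT p3 OR (p3 AND NOT p2) OR NOT p3 OR NOT p1   [double negation]
⇔ (NOT p3 OR p3 OR NOT p3 OR NOT p1) AND (NOT p3 OR NOT p2 OR NOT p3 OR NOT p1)   [distribute OR over AND]
⇔ NOT p3 OR NOT p2 OR NOT p1   [simplify]

NOT p3 OR NOT p2 OR NOT p1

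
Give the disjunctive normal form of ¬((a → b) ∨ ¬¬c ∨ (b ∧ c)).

¬((a → b) ∨ ¬¬c ∨ (b ∧ c))
≡ ¬(¬a ∨ b ∨ ¬¬c ∨ (b ∧ c))   [eliminate →]
≡ ¬¬a ∧ ¬b ∧ ¬¬¬c ∧ ¬(b ∧ c)   [De Morgan]
≡ a ∧ ¬b ∧ ¬¬¬c ∧ ¬(b ∧ c)   [double negation]
≡ a ∧ ¬b ∧ ¬c ∧ ¬(b ∧ c)   [double negation]
≡ a ∧ ¬b ∧ ¬c ∧ (¬b ∨ ¬c)   [De Morgan]
≡ (a ∧ ¬b ∧ ¬c ∧ ¬b) ∨ (a ∧ ¬b ∧ ¬c ∧ ¬c)   [distribute ∧ over ∨]
≡ a ∧ ¬b ∧ ¬c   [simplify]

a ∧ ¬b ∧ ¬c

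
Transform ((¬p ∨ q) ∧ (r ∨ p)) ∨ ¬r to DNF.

((¬p ∨ q) ∧ (r ∨ p)) ∨ ¬r
= (¬p ∧ r) ∨ (¬p ∧ p) ∨ (q ∧ r) ∨ (q ∧ p) ∨ ¬r   [distribute ∧ over ∨]
= (¬p ∧ r) ∨ (q ∧ r) ∨ (q ∧ p) ∨ ¬r   [simplify]

(¬p ∧ r) ∨ (q ∧ r) ∨ (q ∧ p) ∨ ¬r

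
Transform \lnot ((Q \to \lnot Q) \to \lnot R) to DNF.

\lnot Q \land R

\lnot ((Q \to \lnot Q) \to \lnot R)
= \lnot (\lnot (Q \to \lnot Q) \lor \lnot R)
= \lnot (\lnot (\lnot Q \lor \lnot Q) \lor \lnot R)
= \lnot \lnot (\lnot Q \lor \lnot Q) \land \lnot \lnot R
= (\lnot Q \lor \lnot Q) \land \lnot \lnot R
= (\lnot Q \lor \lnot Q) \land R
= (\lnot Q \land R) \lor (\lnot Q \land R)
= \lnot Q \land R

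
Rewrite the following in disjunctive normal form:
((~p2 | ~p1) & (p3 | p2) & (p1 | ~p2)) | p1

(~p2 & p3) | p1

((~p2 | ~p1) & (p3 | p2) & (p1 | ~p2)) | p1
⇔ (~p2 & p3 & p1) | (~p2 & p3 & ~p2) | (~p2 & p2 & p1) | (~p2 & p2 & ~p2) | (~p1 & p3 & p1) | (~p1 & p3 & ~p2) | (~p1 & p2 & p1) | (~p1 & p2 & ~p2) | p1   [distribute & over |]
⇔ (~p2 & p3) | p1   [simplify]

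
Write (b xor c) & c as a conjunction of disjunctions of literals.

(b xor c) & c
⇔ (b | c) & ~(b & c) & c
⇔ (b | c) & (~b | ~c) & c
⇔ (~b | ~c) & c

(~b | ~c) & c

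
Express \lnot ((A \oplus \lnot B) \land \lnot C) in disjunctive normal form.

\lnot ((A \oplus \lnot B) \land \lnot C)
≡ \lnot (((A \land \lnot \lnot B) \lor (\lnot A \land \lnot B)) \land \lnot C)   [expand \oplus]
≡ \lnot ((A \land \lnot \lnot B) \lor (\lnot A \land \lnot B)) \lor \lnot \lnot C   [De Morgan]
≡ (\lnot (A \land \lnot \lnot B) \land \lnot (\lnot A \land \lnot B)) \lor \lnot \lnot C   [De Morgan]
≡ ((\lnot A \lor \lnot \lnot \lnot B) \land \lnot (\lnot A \land \lnot B)) \lor \lnot \lnot C   [De Morgan]
≡ ((\lnot A \lor \lnot B) \land \lnot (\lnot A \land \lnot B)) \lor \lnot \lnot C   [double negation]
≡ ((\lnot A \lor \lnot B) \land (\lnot \lnot A \lor \lnot \lnot B)) \lor \lnot \lnot C   [De Morgan]
≡ ((\lnot A \lor \lnot B) \land (A \lor \lnot \lnot B)) \lor \lnot \lnot C   [double negation]
≡ ((\lnot A \lor \lnot B) \land (A \lor B)) \lor \lnot \lnot C   [double negation]
≡ ((\lnot A \lor \lnot B) \land (A \lor B)) \lor C   [double negation]
≡ (\lnot A \land A) \lor (\lnot A \land B) \lor (\lnot B \land A) \lor (\lnot B \land B) \lor C   [distribute \land over \lor]
≡ (\lnot A \land B) \lor (\lnot B \land A) \lor C   [simplify]

(\lnot A \land B) \lor (\lnot B \land A) \lor C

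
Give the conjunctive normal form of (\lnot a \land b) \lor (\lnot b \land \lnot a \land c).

\lnot a \land (b \lor c)

(\lnot a \land b) \lor (\lnot b \land \lnot a \land c)
≡ (\lnot a \lor \lnot b) \land (\lnot a \lor \lnot a) \land (\lnot a \lor c) \land (b \lor \lnot b) \land (b \lor \lnot a) \land (b \lor c)   [distribute \lor over \land]
≡ \lnot a \land (b \lor c)   [simplify]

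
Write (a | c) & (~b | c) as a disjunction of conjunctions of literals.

(a & ~b) | c

(a | c) & (~b | c)
⇔ (a & ~b) | (a & c) | (c & ~b) | (c & c)   (distribute & over |)
⇔ (a & ~b) | c   (simplify)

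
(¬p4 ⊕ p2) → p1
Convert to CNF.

(¬p4 ⊕ p2) → p1
= ¬(¬p4 ⊕ p2) ∨ p1
= ¬((¬p4 ∨ p2) ∧ ¬(¬p4 ∧ p2)) ∨ p1
= ¬(¬p4 ∨ p2) ∨ ¬¬(¬p4 ∧ p2) ∨ p1
= (¬¬p4 ∧ ¬p2) ∨ ¬¬(¬p4 ∧ p2) ∨ p1
= (p4 ∧ ¬p2) ∨ ¬¬(¬p4 ∧ p2) ∨ p1
= (p4 ∧ ¬p2) ∨ (¬p4 ∧ p2) ∨ p1
= (p4 ∨ ¬p4 ∨ p1) ∧ (p4 ∨ p2 ∨ p1) ∧ (¬p2 ∨ ¬p4 ∨ p1) ∧ (¬p2 ∨ p2 ∨ p1)
= (p4 ∨ p2 ∨ p1) ∧ (¬p2 ∨ ¬p4 ∨ p1)

(p4 ∨ p2 ∨ p1) ∧ (¬p2 ∨ ¬p4 ∨ p1)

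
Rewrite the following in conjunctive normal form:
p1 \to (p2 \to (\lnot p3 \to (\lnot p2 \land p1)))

\lnot p1 \lor \lnot p2 \lor p3

p1 \to (p2 \to (\lnot p3 \to (\lnot p2 \land p1)))
≡ \lnot p1 \lor (p2 \to (\lnot p3 \to (\lnot p2 \land p1)))   [eliminate \to]
≡ \lnot p1 \lor \lnot p2 \lor (\lnot p3 \to (\lnot p2 \land p1))   [eliminate \to]
≡ \lnot p1 \lor \lnot p2 \lor \lnot \lnot p3 \lor (\lnot p2 \land p1)   [eliminate \to]
≡ \lnot p1 \lor \lnot p2 \lor p3 \lor (\lnot p2 \land p1)   [double negation]
≡ (\lnot p1 \lor \lnot p2 \lor p3 \lor \lnot p2) \land (\lnot p1 \lor \lnot p2 \lor p3 \lor p1)   [distribute \lor over \land]
≡ \lnot p1 \lor \lnot p2 \lor p3   [simplify]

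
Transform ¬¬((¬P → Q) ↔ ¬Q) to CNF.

¬Q ∧ (Q ∨ P)

¬¬((¬P → Q) ↔ ¬Q)
⇔ ¬¬(((¬P → Q) → ¬Q) ∧ (¬Q → (¬P → Q)))   — eliminate ↔
⇔ ¬¬((¬(¬P → Q) ∨ ¬Q) ∧ (¬Q → (¬P → Q)))   — eliminate →
⇔ ¬¬((¬(¬¬P ∨ Q) ∨ ¬Q) ∧ (¬Q → (¬P → Q)))   — eliminate →
⇔ ¬¬((¬(¬¬P ∨ Q) ∨ ¬Q) ∧ (¬¬Q ∨ (¬P → Q)))   — eliminate →
⇔ ¬¬((¬(¬¬P ∨ Q) ∨ ¬Q) ∧ (¬¬Q ∨ ¬¬P ∨ Q))   — eliminate →
⇔ (¬(¬¬P ∨ Q) ∨ ¬Q) ∧ (¬¬Q ∨ ¬¬P ∨ Q)   — double negation
⇔ ((¬¬¬P ∧ ¬Q) ∨ ¬Q) ∧ (¬¬Q ∨ ¬¬P ∨ Q)   — De Morgan
⇔ ((¬P ∧ ¬Q) ∨ ¬Q) ∧ (¬¬Q ∨ ¬¬P ∨ Q)   — double negation
⇔ ((¬P ∧ ¬Q) ∨ ¬Q) ∧ (Q ∨ ¬¬P ∨ Q)   — double negation
⇔ ((¬P ∧ ¬Q) ∨ ¬Q) ∧ (Q ∨ P ∨ Q)   — double negation
⇔ (¬P ∨ ¬Q) ∧ (¬Q ∨ ¬Q) ∧ (Q ∨ P ∨ Q)   — distribute ∨ over ∧
⇔ ¬Q ∧ (Q ∨ P)   — simplify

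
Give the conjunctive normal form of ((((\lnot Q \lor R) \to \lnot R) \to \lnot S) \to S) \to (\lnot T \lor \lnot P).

\lnot S \lor \lnot T \lor \lnot P

((((\lnot Q \lor R) \to \lnot R) \to \lnot S) \to S) \to (\lnot T \lor \lnot P)
= \lnot ((((\lnot Q \lor R) \to \lnot R) \to \lnot S) \to S) \lor \lnot T \lor \lnot P   [eliminate \to]
= \lnot (\lnot (((\lnot Q \lor R) \to \lnot R) \to \lnot S) \lor S) \lor \lnot T \lor \lnot P   [eliminate \to]
= \lnot (\lnot (\lnot ((\lnot Q \lor R) \to \lnot R) \lor \lnot S) \lor S) \lor \lnot T \lor \lnot P   [eliminate \to]
= \lnot (\lnot (\lnot (\lnot (\lnot Q \lor R) \lor \lnot R) \lor \lnot S) \lor S) \lor \lnot T \lor \lnot P   [eliminate \to]
= (\lnot \lnot (\lnot (\lnot (\lnot Q \lor R) \lor \lnot R) \lor \lnot S) \land \lnot S) \lor \lnot T \lor \lnot P   [De Morgan]
= ((\lnot (\lnot (\lnot Q \lor R) \lor \lnot R) \lor \lnot S) \land \lnot S) \lor \lnot T \lor \lnot P   [double negation]
= (((\lnot \lnot (\lnot Q \lor R) \land \lnot \lnot R) \lor \lnot S) \land \lnot S) \lor \lnot T \lor \lnot P   [De Morgan]
= ((((\lnot Q \lor R) \land \lnot \lnot R) \lor \lnot S) \land \lnot S) \lor \lnot T \lor \lnot P   [double negation]
= ((((\lnot Q \lor R) \land R) \lor \lnot S) \land \lnot S) \lor \lnot T \lor \lnot P   [double negation]
= (\lnot Q \lor R \lor \lnot S \lor \lnot T \lor \lnot P) \land (R \lor \lnot S \lor \lnot T \lor \lnot P) \land (\lnot S \lor \lnot T \lor \lnot P)   [distribute \lor over \land]
= \lnot S \lor \lnot T \lor \lnot P   [simplify]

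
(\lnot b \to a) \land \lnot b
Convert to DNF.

a \land \lnot b

(\lnot b \to a) \land \lnot b
= (\lnot \lnot b \lor a) \land \lnot b   — eliminate \to
= (b \lor a) \land \lnot b   — double negation
= b \land \lnot b \lor a \land \lnot b   — distribute \land over \lor
= a \land \lnot b   — simplify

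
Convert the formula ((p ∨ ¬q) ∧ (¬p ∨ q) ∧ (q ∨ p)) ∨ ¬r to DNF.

(p ∧ q) ∨ ¬r

((p ∨ ¬q) ∧ (¬p ∨ q) ∧ (q ∨ p)) ∨ ¬r
= (p ∧ ¬p ∧ q) ∨ (p ∧ ¬p ∧ p) ∨ (p ∧ q ∧ q) ∨ (p ∧ q ∧ p) ∨ (¬q ∧ ¬p ∧ q) ∨ (¬q ∧ ¬p ∧ p) ∨ (¬q ∧ q ∧ q) ∨ (¬q ∧ q ∧ p) ∨ ¬r   (distribute ∧ over ∨)
= (p ∧ q) ∨ ¬r   (simplify)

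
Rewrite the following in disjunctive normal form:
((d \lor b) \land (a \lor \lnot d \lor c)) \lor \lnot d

((d \lor b) \land (a \lor \lnot d \lor c)) \lor \lnot d
≡ (d \land a) \lor (d \land \lnot d) \lor (d \land c) \lor (b \land a) \lor (b \land \lnot d) \lor (b \land c) \lor \lnot d   [distribute \land over \lor]
≡ (d \land a) \lor (d \land c) \lor (b \land a) \lor (b \land c) \lor \lnot d   [simplify]

(d \land a) \lor (d \land c) \lor (b \land a) \lor (b \land c) \lor \lnot d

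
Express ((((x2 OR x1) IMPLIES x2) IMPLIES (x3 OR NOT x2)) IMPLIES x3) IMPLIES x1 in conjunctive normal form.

(NOT x2 OR x3 OR x1) AND (NOT x3 OR x1)

((((x2 OR x1) IMPLIES x2) IMPLIES (x3 OR NOT x2)) IMPLIES x3) IMPLIES x1
⇔ NOT ((((x2 OR x1) IMPLIES x2) IMPLIES (x3 OR NOT x2)) IMPLIES x3) OR x1   (eliminate IMPLIES)
⇔ NOT (NOT (((x2 OR x1) IMPLIES x2) IMPLIES (x3 OR NOT x2)) OR x3) OR x1   (eliminate IMPLIES)
⇔ NOT (NOT (NOT ((x2 OR x1) IMPLIES x2) OR x3 OR NOT x2) OR x3) OR x1   (eliminate IMPLIES)
⇔ NOT (NOT (NOT (NOT (x2 OR x1) OR x2) OR x3 OR NOT x2) OR x3) OR x1   (eliminate IMPLIES)
⇔ (NOT NOT (NOT (NOT (x2 OR x1) OR x2) OR x3 OR NOT x2) AND NOT x3) OR x1   (De Morgan)
⇔ ((NOT (NOT (x2 OR x1) OR x2) OR x3 OR NOT x2) AND NOT x3) OR x1   (double negation)
⇔ (((NOT NOT (x2 OR x1) AND NOT x2) OR x3 OR NOT x2) AND NOT x3) OR x1   (De Morgan)
⇔ ((((x2 OR x1) AND NOT x2) OR x3 OR NOT x2) AND NOT x3) OR x1   (double negation)
⇔ (x2 OR x1 OR x3 OR NOT x2 OR x1) AND (NOT x2 OR x3 OR NOT x2 OR x1) AND (NOT x3 OR x1)   (distribute OR over AND)
⇔ (NOT x2 OR x3 OR x1) AND (NOT x3 OR x1)   (simplify)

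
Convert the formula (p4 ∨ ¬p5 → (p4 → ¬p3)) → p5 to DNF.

p4 ∧ p3 ∨ p5

(p4 ∨ ¬p5 → (p4 → ¬p3)) → p5
⇔ ¬(p4 ∨ ¬p5 → (p4 → ¬p3)) ∨ p5   [eliminate →]
⇔ ¬(¬(p4 ∨ ¬p5) ∨ (p4 → ¬p3)) ∨ p5   [eliminate →]
⇔ ¬(¬(p4 ∨ ¬p5) ∨ ¬p4 ∨ ¬p3) ∨ p5   [eliminate →]
⇔ ¬¬(p4 ∨ ¬p5) ∧ ¬¬p4 ∧ ¬¬p3 ∨ p5   [De Morgan]
⇔ (p4 ∨ ¬p5) ∧ ¬¬p4 ∧ ¬¬p3 ∨ p5   [double negation]
⇔ (p4 ∨ ¬p5) ∧ p4 ∧ ¬¬p3 ∨ p5   [double negation]
⇔ (p4 ∨ ¬p5) ∧ p4 ∧ p3 ∨ p5   [double negation]
⇔ p4 ∧ p4 ∧ p3 ∨ ¬p5 ∧ p4 ∧ p3 ∨ p5   [distribute ∧ over ∨]
⇔ p4 ∧ p3 ∨ p5   [simplify]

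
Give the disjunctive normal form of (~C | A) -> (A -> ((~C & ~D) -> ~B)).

(~C | A) -> (A -> ((~C & ~D) -> ~B))
⇔ ~(~C | A) | (A -> ((~C & ~D) -> ~B))   (eliminate ->)
⇔ ~(~C | A) | ~A | ((~C & ~D) -> ~B)   (eliminate ->)
⇔ ~(~C | A) | ~A | ~(~C & ~D) | ~B   (eliminate ->)
⇔ (~~C & ~A) | ~A | ~(~C & ~D) | ~B   (De Morgan)
⇔ (C & ~A) | ~A | ~(~C & ~D) | ~B   (double negation)
⇔ (C & ~A) | ~A | ~~C | ~~D | ~B   (De Morgan)
⇔ (C & ~A) | ~A | C | ~~D | ~B   (double negation)
⇔ (C & ~A) | ~A | C | D | ~B   (double negation)
⇔ ~A | C | D | ~B   (simplify)

~A | C | D | ~B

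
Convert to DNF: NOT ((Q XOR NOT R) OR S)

(NOT Q AND R AND NOT S) OR (NOT R AND Q AND NOT S)

NOT ((Q XOR NOT R) OR S)
⇔ NOT ((Q AND NOT NOT R) OR (NOT Q AND NOT R) OR S)   [expand XOR]
⇔ NOT (Q AND NOT NOT R) AND NOT (NOT Q AND NOT R) AND NOT S   [De Morgan]
⇔ (NOT Q OR NOT NOT NOT R) AND NOT (NOT Q AND NOT R) AND NOT S   [De Morgan]
⇔ (NOT Q OR NOT R) AND NOT (NOT Q AND NOT R) AND NOT S   [double negation]
⇔ (NOT Q OR NOT R) AND (NOT NOT Q OR NOT NOT R) AND NOT S   [De Morgan]
⇔ (NOT Q OR NOT R) AND (Q OR NOT NOT R) AND NOT S   [double negation]
⇔ (NOT Q OR NOT R) AND (Q OR R) AND NOT S   [double negation]
⇔ (NOT Q AND Q AND NOT S) OR (NOT Q AND R AND NOT S) OR (NOT R AND Q AND NOT S) OR (NOT R AND R AND NOT S)   [distribute AND over OR]
⇔ (NOT Q AND R AND NOT S) OR (NOT R AND Q AND NOT S)   [simplify]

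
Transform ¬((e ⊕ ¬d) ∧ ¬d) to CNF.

¬((e ⊕ ¬d) ∧ ¬d)
≡ ¬((e ∨ ¬d) ∧ ¬(e ∧ ¬d) ∧ ¬d)   [expand ⊕]
≡ ¬(e ∨ ¬d) ∨ ¬¬(e ∧ ¬d) ∨ ¬¬d   [De Morgan]
≡ (¬e ∧ ¬¬d) ∨ ¬¬(e ∧ ¬d) ∨ ¬¬d   [De Morgan]
≡ (¬e ∧ d) ∨ ¬¬(e ∧ ¬d) ∨ ¬¬d   [double negation]
≡ (¬e ∧ d) ∨ (e ∧ ¬d) ∨ ¬¬d   [double negation]
≡ (¬e ∧ d) ∨ (e ∧ ¬d) ∨ d   [double negation]
≡ (¬e ∨ e ∨ d) ∧ (¬e ∨ ¬d ∨ d) ∧ (d ∨ e ∨ d) ∧ (d ∨ ¬d ∨ d)   [distribute ∨ over ∧]
≡ d ∨ e   [simplify]

d ∨ e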